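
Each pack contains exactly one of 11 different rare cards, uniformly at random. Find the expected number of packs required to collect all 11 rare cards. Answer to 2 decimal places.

33.22

After i distinct types are collected, each trial gives a new one with probability (11−i)/11, so the expected wait for the next new type is 11/(11−i).
E = 11/11 + 11/10 + 11/9 + 11/8 + 11/7 + 11/6 + 11/5 + 11/4 + 11/3 + 11/2 + 11/1 = 83711/2520 ≈ 33.22.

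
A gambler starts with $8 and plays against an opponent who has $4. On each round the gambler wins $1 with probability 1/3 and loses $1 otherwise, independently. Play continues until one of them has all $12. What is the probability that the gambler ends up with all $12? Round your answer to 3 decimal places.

0.062

Let r = q/p = (2/3)/(1/3) = 2. The recurrence P(i) = p·P(i+1) + q·P(i−1) with P(0)=0, P(12)=1 gives P(i) = (1 − r^i)/(1 − r^12).
P(8) = (1 − (2)^8) / (1 − (2)^12) = 17/273 ≈ 0.062.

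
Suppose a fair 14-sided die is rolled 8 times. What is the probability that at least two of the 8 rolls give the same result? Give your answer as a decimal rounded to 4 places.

P(all 8 different) = 14/14 · 13/14 · ··· · 7/14 ≈ 0.0820.
P(at least two equal) = 1 − 0.0820 = 0.9180.

0.9180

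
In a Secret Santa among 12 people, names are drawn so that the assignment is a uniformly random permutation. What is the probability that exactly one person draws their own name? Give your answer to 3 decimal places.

0.368

Choose which one is fixed: C(12,1) = 12 ways.
The remaining 11 must have no fixed point: D(11) = 14684570.
P = 12·14684570/479001600 = 1468457/3991680 ≈ 0.368.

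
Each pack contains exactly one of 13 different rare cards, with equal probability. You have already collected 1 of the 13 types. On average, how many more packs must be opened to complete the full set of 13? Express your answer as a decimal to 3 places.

40.342

Starting from 1 distinct type, each trial gives a new one with probability (13−i)/13 when i types are held, so the wait for the next new type is 13/(13−i).
E = 13/12 + 13/11 + 13/10 + 13/9 + 13/8 + 13/7 + 13/6 + 13/5 + 13/4 + 13/3 + 13/2 + 13/1 = 1118273/27720 ≈ 40.342.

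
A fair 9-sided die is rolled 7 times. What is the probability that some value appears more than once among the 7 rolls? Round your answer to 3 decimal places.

P(all 7 different) = 9/9 · 8/9 · ··· · 3/9 ≈ 0.038.
P(at least two equal) = 1 − 0.038 = 0.962.

0.962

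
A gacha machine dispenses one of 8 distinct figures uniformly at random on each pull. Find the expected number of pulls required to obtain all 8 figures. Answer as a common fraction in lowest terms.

761/35

After i distinct types are collected, each trial gives a new one with probability (8−i)/8, so the expected wait for the next new type is 8/(8−i).
E = 8/8 + 8/7 + 8/6 + 8/5 + 8/4 + 8/3 + 8/2 + 8/1 = 761/35.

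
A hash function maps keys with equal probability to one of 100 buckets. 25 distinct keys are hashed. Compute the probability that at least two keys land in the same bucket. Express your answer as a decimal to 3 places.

It's easier to compute the probability that all 25 are distinct.
P(all distinct) = 100/100 · 99/100 · ··· · 76/100 ≈ 0.038.
So the probability of at least one match is 1 − 0.038 = 0.962.

0.962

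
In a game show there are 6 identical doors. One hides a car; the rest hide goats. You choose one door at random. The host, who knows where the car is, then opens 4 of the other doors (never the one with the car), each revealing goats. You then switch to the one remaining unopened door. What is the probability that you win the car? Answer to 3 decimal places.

0.833

Your original door holds the car with probability 1/6, so the other 5 collectively hold it with probability 5/6.
The host can always find 4 empty doors to open, so the reveals don't change that 5/6; it is now spread over the 1 remaining unopened door.
P(win by switching) = (5/6) · (1/1) = 5/6 ≈ 0.833.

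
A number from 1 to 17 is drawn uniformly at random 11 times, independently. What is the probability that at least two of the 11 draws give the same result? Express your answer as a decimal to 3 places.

0.986

P(all 11 different) = 17/17 · 16/17 · ··· · 7/17 ≈ 0.014.
P(at least two equal) = 1 − 0.014 = 0.986.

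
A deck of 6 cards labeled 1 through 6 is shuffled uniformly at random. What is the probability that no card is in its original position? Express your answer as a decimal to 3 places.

This is the derangement probability: permutations of 6 with no fixed point.
D(6) = 6! · (1 − 1/1! + 1/2! − ··· + (−1)^6/6!) = 265.
P = 265/720 = 53/144 ≈ 0.368.

0.368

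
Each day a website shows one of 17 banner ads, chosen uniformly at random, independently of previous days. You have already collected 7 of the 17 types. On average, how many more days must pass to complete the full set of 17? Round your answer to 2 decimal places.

Starting from 7 distinct types, each trial gives a new one with probability (17−i)/17 when i types are held, so the wait for the next new type is 17/(17−i).
E = 17/10 + 17/9 + 17/8 + 17/7 + 17/6 + 17/5 + 17/4 + 17/3 + 17/2 + 17/1 = 125477/2520 ≈ 49.79.

49.79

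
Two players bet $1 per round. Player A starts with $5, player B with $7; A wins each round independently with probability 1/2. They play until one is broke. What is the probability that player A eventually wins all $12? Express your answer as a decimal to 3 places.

With a fair step, P(i) = ½P(i−1) + ½P(i+1) with P(0)=0, P(12)=1 has the linear solution P(i) = i/12.
P(5) = 5/12 ≈ 0.417.

0.417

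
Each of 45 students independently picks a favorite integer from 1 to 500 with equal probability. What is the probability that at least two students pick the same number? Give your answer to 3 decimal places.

It's easier to compute the probability that all 45 are distinct.
P(all distinct) = 500/500 · 499/500 · ··· · 456/500 ≈ 0.130.
So the probability of at least one match is 1 − 0.130 = 0.870.

0.870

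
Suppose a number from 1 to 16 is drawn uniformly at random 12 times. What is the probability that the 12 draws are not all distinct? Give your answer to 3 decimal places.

0.997

P(all 12 different) = 16/16 · 15/16 · ··· · 5/16 ≈ 0.003.
P(at least two equal) = 1 − 0.003 = 0.997.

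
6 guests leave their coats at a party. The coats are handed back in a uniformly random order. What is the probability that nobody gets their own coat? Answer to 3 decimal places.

This is the derangement probability: permutations of 6 with no fixed point.
D(6) = 6! · (1 − 1/1! + 1/2! − ··· + (−1)^6/6!) = 265.
P = 265/720 = 53/144 ≈ 0.368.

0.368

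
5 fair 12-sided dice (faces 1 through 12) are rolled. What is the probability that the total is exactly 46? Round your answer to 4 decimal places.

0.0120

There are 12^5 = 248832 equally likely outcomes.
The number of ordered 5-tuples from {1,…,12} summing to 46 is 2985.
P(sum = 46) = 2985/248832 = 995/82944 ≈ 0.0120.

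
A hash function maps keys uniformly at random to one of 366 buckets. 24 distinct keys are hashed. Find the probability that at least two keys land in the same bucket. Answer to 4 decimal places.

It's easier to compute the probability that all 24 are distinct.
P(all distinct) = 366/366 · 365/366 · ··· · 343/366 ≈ 0.4627.
So the probability of at least one match is 1 − 0.4627 = 0.5373.

0.5373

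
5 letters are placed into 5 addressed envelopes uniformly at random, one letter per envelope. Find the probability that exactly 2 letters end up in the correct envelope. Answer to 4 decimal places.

Choose which 2 of the 5 are fixed: C(5,2) = 10 ways.
The remaining 3 must have no fixed point: D(3) = 2.
P = 10·2/120 = 1/6 ≈ 0.1667.

0.1667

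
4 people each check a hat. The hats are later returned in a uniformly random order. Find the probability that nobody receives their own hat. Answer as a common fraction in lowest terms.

3/8

This is the derangement probability: permutations of 4 with no fixed point.
D(4) = 4! · (1 − 1/1! + 1/2! − ··· + (−1)^4/4!) = 9.
P = 9/24 = 3/8.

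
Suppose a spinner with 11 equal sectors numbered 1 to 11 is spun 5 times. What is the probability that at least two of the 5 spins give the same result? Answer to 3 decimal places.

P(all 5 different) = 11/11 · 10/11 · ··· · 7/11 ≈ 0.344.
P(at least two equal) = 1 − 0.344 = 0.656.

0.656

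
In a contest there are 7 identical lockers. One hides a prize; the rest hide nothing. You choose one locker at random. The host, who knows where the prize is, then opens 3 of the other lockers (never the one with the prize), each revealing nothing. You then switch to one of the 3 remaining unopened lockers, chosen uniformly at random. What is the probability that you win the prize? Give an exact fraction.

2/7

Your original locker holds the prize with probability 1/7, so the other 6 collectively hold it with probability 6/7.
The host can always find 3 empty lockers to open, so the reveals don't change that 6/7; it is now spread over the 3 remaining unopened lockers.
P(win by switching) = (6/7) · (1/3) = 2/7.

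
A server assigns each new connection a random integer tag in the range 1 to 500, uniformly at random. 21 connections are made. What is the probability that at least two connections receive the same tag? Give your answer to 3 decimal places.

It's easier to compute the probability that all 21 are distinct.
P(all distinct) = 500/500 · 499/500 · ··· · 480/500 ≈ 0.653.
So the probability of at least one match is 1 − 0.653 = 0.347.

0.347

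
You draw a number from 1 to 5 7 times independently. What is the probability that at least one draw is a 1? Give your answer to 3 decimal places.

0.790

P(no draw is a 1) = (4/5)^7 ≈ 0.210.
P(at least one) = 1 − 0.210 = 0.790.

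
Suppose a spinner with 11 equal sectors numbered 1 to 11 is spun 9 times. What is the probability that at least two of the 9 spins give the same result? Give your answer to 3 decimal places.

0.992

P(all 9 different) = 11/11 · 10/11 · ··· · 3/11 ≈ 0.008.
P(at least two equal) = 1 − 0.008 = 0.992.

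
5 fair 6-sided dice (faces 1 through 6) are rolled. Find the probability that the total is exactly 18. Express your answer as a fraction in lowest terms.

65/648

There are 6^5 = 7776 equally likely outcomes.
The number of ordered 5-tuples from {1,…,6} summing to 18 is 780.
P(sum = 18) = 780/7776 = 65/648.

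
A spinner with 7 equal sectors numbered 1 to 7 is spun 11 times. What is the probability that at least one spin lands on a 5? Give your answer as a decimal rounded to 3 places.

0.817

P(no spin lands on a 5) = (6/7)^11 ≈ 0.183.
P(at least one) = 1 − 0.183 = 0.817.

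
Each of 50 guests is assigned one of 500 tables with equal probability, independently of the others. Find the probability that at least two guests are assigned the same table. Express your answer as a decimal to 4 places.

0.9207

It's easier to compute the probability that all 50 are distinct.
P(all distinct) = 500/500 · 499/500 · ··· · 451/500 ≈ 0.0793.
So the probability of at least one match is 1 − 0.0793 = 0.9207.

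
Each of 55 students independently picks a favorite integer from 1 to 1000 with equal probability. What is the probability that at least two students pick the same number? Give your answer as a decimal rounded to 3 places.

It's easier to compute the probability that all 55 are distinct.
P(all distinct) = 1000/1000 · 999/1000 · ··· · 946/1000 ≈ 0.220.
So the probability of at least one match is 1 − 0.220 = 0.780.

0.780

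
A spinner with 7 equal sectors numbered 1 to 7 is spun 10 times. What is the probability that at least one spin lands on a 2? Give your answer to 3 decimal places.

P(no spin lands on a 2) = (6/7)^10 ≈ 0.214.
P(at least one) = 1 − 0.214 = 0.786.

0.786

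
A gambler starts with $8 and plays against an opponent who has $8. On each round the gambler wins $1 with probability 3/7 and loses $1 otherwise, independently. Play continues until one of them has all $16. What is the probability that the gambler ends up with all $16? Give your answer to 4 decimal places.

Let r = q/p = (4/7)/(3/7) = 4/3. The recurrence P(i) = p·P(i+1) + q·P(i−1) with P(0)=0, P(16)=1 gives P(i) = (1 − r^i)/(1 − r^16).
P(8) = (1 − (4/3)^8) / (1 − (4/3)^16) = 6561/72097 ≈ 0.0910.

0.0910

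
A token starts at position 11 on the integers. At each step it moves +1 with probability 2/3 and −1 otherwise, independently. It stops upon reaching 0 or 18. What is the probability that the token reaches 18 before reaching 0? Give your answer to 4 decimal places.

Let r = q/p = (1/3)/(2/3) = 1/2. The recurrence P(i) = p·P(i+1) + q·P(i−1) with P(0)=0, P(18)=1 gives P(i) = (1 − r^i)/(1 − r^18).
P(11) = (1 − (1/2)^11) / (1 − (1/2)^18) = 262016/262143 ≈ 0.9995.

0.9995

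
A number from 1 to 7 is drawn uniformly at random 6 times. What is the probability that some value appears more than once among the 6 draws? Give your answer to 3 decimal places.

0.957

P(all 6 different) = 7/7 · 6/7 · ··· · 2/7 ≈ 0.043.
P(at least two equal) = 1 − 0.043 = 0.957.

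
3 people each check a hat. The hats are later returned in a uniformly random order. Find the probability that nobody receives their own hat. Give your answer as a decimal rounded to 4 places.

This is the derangement probability: permutations of 3 with no fixed point.
D(3) = 3! · (1 − 1/1! + 1/2! − ··· + (−1)^3/3!) = 2.
P = 2/6 = 1/3 ≈ 0.3333.

0.3333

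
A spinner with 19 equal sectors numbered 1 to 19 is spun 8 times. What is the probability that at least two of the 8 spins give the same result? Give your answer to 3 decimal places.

P(all 8 different) = 19/19 · 18/19 · ··· · 12/19 ≈ 0.179.
P(at least two equal) = 1 − 0.179 = 0.821.

0.821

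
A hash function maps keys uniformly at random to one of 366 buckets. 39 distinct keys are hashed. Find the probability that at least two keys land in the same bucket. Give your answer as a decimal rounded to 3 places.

0.877

It's easier to compute the probability that all 39 are distinct.
P(all distinct) = 366/366 · 365/366 · ··· · 328/366 ≈ 0.123.
So the probability of at least one match is 1 − 0.123 = 0.877.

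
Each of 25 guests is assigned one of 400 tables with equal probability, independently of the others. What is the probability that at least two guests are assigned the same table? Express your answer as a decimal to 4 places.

0.5350

It's easier to compute the probability that all 25 are distinct.
P(all distinct) = 400/400 · 399/400 · ··· · 376/400 ≈ 0.4650.
So the probability of at least one match is 1 − 0.4650 = 0.5350.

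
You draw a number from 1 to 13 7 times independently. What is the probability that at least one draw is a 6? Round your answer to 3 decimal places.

0.429

P(no draw is a 6) = (12/13)^7 ≈ 0.571.
P(at least one) = 1 − 0.571 = 0.429.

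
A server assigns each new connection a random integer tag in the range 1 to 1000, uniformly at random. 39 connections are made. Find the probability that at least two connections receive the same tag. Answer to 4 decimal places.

It's easier to compute the probability that all 39 are distinct.
P(all distinct) = 1000/1000 · 999/1000 · ··· · 962/1000 ≈ 0.4720.
So the probability of at least one match is 1 − 0.4720 = 0.5280.

0.5280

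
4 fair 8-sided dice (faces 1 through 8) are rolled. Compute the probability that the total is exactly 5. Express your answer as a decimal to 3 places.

0.001

There are 8^4 = 4096 equally likely outcomes.
The number of ordered 4-tuples from {1,…,8} summing to 5 is 4.
P(sum = 5) = 4/4096 = 1/1024 ≈ 0.001.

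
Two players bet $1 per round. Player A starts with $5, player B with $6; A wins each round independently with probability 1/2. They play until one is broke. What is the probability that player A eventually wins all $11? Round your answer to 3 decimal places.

0.455

With a fair step, P(i) = ½P(i−1) + ½P(i+1) with P(0)=0, P(11)=1 has the linear solution P(i) = i/11.
P(5) = 5/11 ≈ 0.455.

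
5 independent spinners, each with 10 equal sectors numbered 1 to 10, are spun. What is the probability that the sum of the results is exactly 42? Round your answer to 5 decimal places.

There are 10^5 = 100000 equally likely outcomes.
The number of ordered 5-tuples from {1,…,10} summing to 42 is 495.
P(sum = 42) = 495/100000 = 99/20000 ≈ 0.00495.

0.00495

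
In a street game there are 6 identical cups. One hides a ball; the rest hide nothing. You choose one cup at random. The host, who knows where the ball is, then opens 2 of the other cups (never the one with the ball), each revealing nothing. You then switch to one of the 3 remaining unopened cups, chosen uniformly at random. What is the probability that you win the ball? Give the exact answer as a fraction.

5/18

Your original cup holds the ball with probability 1/6, so the other 5 collectively hold it with probability 5/6.
The host can always find 2 empty cups to open, so the reveals don't change that 5/6; it is now spread over the 3 remaining unopened cups.
P(win by switching) = (5/6) · (1/3) = 5/18.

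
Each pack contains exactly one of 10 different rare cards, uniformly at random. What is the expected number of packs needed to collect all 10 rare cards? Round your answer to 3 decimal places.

29.290

After i distinct types are collected, each trial gives a new one with probability (10−i)/10, so the expected wait for the next new type is 10/(10−i).
E = 10/10 + 10/9 + 10/8 + 10/7 + 10/6 + 10/5 + 10/4 + 10/3 + 10/2 + 10/1 = 7381/252 ≈ 29.290.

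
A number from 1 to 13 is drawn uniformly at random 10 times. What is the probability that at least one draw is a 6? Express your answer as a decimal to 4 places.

P(no draw is a 6) = (12/13)^10 ≈ 0.4491.
P(at least one) = 1 − 0.4491 = 0.5509.

0.5509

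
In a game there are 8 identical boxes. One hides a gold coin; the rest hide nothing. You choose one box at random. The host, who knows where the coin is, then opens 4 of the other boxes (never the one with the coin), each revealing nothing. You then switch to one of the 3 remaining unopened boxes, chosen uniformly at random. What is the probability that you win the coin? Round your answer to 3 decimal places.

0.292

Your original box holds the coin with probability 1/8, so the other 7 collectively hold it with probability 7/8.
The host can always find 4 empty boxes to open, so the reveals don't change that 7/8; it is now spread over the 3 remaining unopened boxes.
P(win by switching) = (7/8) · (1/3) = 7/24 ≈ 0.292.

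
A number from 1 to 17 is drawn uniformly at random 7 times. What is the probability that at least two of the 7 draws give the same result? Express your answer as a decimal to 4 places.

P(all 7 different) = 17/17 · 16/17 · ··· · 11/17 ≈ 0.2389.
P(at least two equal) = 1 − 0.2389 = 0.7611.

0.7611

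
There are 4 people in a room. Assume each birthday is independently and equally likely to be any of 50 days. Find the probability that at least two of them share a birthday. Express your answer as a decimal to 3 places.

It's easier to compute the probability that all 4 are distinct.
P(all distinct) = 50/50 · 49/50 · ··· · 47/50 ≈ 0.884.
So the probability of at least one match is 1 − 0.884 = 0.116.

0.116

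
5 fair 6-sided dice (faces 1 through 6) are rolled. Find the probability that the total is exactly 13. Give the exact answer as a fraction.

35/648

There are 6^5 = 7776 equally likely outcomes.
The number of ordered 5-tuples from {1,…,6} summing to 13 is 420.
P(sum = 13) = 420/7776 = 35/648.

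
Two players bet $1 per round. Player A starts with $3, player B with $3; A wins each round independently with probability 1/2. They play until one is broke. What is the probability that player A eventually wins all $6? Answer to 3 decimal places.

With a fair step, P(i) = ½P(i−1) + ½P(i+1) with P(0)=0, P(6)=1 has the linear solution P(i) = i/6.
P(3) = 3/6 = 1/2 ≈ 0.500.

0.500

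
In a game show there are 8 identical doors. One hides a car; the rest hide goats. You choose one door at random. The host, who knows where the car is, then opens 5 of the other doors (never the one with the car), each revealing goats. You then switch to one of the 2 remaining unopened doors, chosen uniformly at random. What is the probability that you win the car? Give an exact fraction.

Your original door holds the car with probability 1/8, so the other 7 collectively hold it with probability 7/8.
The host can always find 5 empty doors to open, so the reveals don't change that 7/8; it is now spread over the 2 remaining unopened doors.
P(win by switching) = (7/8) · (1/2) = 7/16.

7/16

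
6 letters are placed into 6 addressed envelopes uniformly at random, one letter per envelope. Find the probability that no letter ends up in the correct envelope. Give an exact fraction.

53/144

This is the derangement probability: permutations of 6 with no fixed point.
D(6) = 6! · (1 − 1/1! + 1/2! − ··· + (−1)^6/6!) = 265.
P = 265/720 = 53/144.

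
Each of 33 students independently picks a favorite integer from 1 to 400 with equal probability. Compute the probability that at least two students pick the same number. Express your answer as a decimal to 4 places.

0.7426

It's easier to compute the probability that all 33 are distinct.
P(all distinct) = 400/400 · 399/400 · ··· · 368/400 ≈ 0.2574.
So the probability of at least one match is 1 − 0.2574 = 0.7426.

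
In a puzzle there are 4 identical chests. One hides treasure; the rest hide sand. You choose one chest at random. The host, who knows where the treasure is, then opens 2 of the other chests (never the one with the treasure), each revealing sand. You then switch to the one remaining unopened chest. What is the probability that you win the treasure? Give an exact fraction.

Your original chest holds the treasure with probability 1/4, so the other 3 collectively hold it with probability 3/4.
The host can always find 2 empty chests to open, so the reveals don't change that 3/4; it is now spread over the 1 remaining unopened chest.
P(win by switching) = (3/4) · (1/1) = 3/4.

3/4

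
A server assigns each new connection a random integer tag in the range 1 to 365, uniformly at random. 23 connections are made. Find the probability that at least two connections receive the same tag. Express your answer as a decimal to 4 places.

It's easier to compute the probability that all 23 are distinct.
P(all distinct) = 365/365 · 364/365 · ··· · 343/365 ≈ 0.4927.
So the probability of at least one match is 1 − 0.4927 = 0.5073.

0.5073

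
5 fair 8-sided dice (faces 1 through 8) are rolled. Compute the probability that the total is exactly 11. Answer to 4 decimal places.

0.0064

There are 8^5 = 32768 equally likely outcomes.
The number of ordered 5-tuples from {1,…,8} summing to 11 is 210.
P(sum = 11) = 210/32768 = 105/16384 ≈ 0.0064.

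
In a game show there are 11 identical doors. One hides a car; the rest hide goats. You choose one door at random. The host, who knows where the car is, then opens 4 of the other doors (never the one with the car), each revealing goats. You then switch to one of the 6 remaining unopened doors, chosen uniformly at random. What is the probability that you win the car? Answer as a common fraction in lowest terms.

Your original door holds the car with probability 1/11, so the other 10 collectively hold it with probability 10/11.
The host can always find 4 empty doors to open, so the reveals don't change that 10/11; it is now spread over the 6 remaining unopened doors.
P(win by switching) = (10/11) · (1/6) = 5/33.

5/33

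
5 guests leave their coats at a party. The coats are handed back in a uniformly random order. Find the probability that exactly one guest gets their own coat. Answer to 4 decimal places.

Choose which one is fixed: C(5,1) = 5 ways.
The remaining 4 must have no fixed point: D(4) = 9.
P = 5·9/120 = 3/8 ≈ 0.3750.

0.3750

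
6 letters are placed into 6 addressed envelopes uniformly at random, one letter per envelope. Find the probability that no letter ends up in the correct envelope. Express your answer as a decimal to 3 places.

0.368

This is the derangement probability: permutations of 6 with no fixed point.
D(6) = 6! · (1 − 1/1! + 1/2! − ··· + (−1)^6/6!) = 265.
P = 265/720 = 53/144 ≈ 0.368.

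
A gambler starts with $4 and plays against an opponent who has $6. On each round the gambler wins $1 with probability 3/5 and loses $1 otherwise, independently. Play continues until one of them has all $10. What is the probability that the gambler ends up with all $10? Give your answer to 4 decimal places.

0.8166

Let r = q/p = (2/5)/(3/5) = 2/3. The recurrence P(i) = p·P(i+1) + q·P(i−1) with P(0)=0, P(10)=1 gives P(i) = (1 − r^i)/(1 − r^10).
P(4) = (1 − (2/3)^4) / (1 − (2/3)^10) = 9477/11605 ≈ 0.8166.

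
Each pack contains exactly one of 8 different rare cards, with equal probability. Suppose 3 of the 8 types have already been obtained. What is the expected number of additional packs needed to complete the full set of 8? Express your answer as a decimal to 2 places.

Starting from 3 distinct types, each trial gives a new one with probability (8−i)/8 when i types are held, so the wait for the next new type is 8/(8−i).
E = 8/5 + 8/4 + 8/3 + 8/2 + 8/1 = 274/15 ≈ 18.27.

18.27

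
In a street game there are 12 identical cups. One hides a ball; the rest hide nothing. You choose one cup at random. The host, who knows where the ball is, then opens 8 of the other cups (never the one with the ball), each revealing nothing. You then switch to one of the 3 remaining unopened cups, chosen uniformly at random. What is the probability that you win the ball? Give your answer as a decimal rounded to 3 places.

Your original cup holds the ball with probability 1/12, so the other 11 collectively hold it with probability 11/12.
The host can always find 8 empty cups to open, so the reveals don't change that 11/12; it is now spread over the 3 remaining unopened cups.
P(win by switching) = (11/12) · (1/3) = 11/36 ≈ 0.306.

0.306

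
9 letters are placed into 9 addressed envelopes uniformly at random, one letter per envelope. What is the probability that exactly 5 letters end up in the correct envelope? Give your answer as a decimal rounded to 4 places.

Choose which 5 of the 9 are fixed: C(9,5) = 126 ways.
The remaining 4 must have no fixed point: D(4) = 9.
P = 126·9/362880 = 1/320 ≈ 0.0031.

0.0031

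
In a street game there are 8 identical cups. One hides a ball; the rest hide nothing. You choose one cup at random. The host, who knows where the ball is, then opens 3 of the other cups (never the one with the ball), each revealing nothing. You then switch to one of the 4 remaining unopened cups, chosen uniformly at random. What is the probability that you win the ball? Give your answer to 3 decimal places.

0.219

Your original cup holds the ball with probability 1/8, so the other 7 collectively hold it with probability 7/8.
The host can always find 3 empty cups to open, so the reveals don't change that 7/8; it is now spread over the 4 remaining unopened cups.
P(win by switching) = (7/8) · (1/4) = 7/32 ≈ 0.219.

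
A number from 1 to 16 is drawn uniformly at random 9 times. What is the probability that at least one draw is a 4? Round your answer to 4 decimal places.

0.4406

P(no draw is a 4) = (15/16)^9 ≈ 0.5594.
P(at least one) = 1 − 0.5594 = 0.4406.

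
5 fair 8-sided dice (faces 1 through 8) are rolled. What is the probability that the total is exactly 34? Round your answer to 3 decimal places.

0.006

There are 8^5 = 32768 equally likely outcomes.
The number of ordered 5-tuples from {1,…,8} summing to 34 is 210.
P(sum = 34) = 210/32768 = 105/16384 ≈ 0.006.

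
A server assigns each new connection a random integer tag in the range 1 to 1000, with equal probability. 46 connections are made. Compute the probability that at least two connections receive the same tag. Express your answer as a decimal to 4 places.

0.6504

It's easier to compute the probability that all 46 are distinct.
P(all distinct) = 1000/1000 · 999/1000 · ··· · 955/1000 ≈ 0.3496.
So the probability of at least one match is 1 − 0.3496 = 0.6504.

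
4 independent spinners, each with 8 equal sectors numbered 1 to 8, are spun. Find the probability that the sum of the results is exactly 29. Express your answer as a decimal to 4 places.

There are 8^4 = 4096 equally likely outcomes.
The number of ordered 4-tuples from {1,…,8} summing to 29 is 20.
P(sum = 29) = 20/4096 = 5/1024 ≈ 0.0049.

0.0049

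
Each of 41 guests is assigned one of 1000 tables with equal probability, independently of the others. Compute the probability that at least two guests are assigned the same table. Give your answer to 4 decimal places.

0.5645

It's easier to compute the probability that all 41 are distinct.
P(all distinct) = 1000/1000 · 999/1000 · ··· · 960/1000 ≈ 0.4355.
So the probability of at least one match is 1 − 0.4355 = 0.5645.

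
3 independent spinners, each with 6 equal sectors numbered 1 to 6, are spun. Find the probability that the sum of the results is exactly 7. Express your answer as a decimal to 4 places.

0.0694

There are 6^3 = 216 equally likely outcomes.
The number of ordered 3-tuples from {1,…,6} summing to 7 is 15.
P(sum = 7) = 15/216 = 5/72 ≈ 0.0694.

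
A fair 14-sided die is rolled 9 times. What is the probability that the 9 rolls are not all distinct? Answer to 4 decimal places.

P(all 9 different) = 14/14 · 13/14 · ··· · 6/14 ≈ 0.0352.
P(at least two equal) = 1 − 0.0352 = 0.9648.

0.9648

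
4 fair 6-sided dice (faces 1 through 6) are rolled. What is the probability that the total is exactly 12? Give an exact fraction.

125/1296

There are 6^4 = 1296 equally likely outcomes.
The number of ordered 4-tuples from {1,…,6} summing to 12 is 125.
P(sum = 12) = 125/1296.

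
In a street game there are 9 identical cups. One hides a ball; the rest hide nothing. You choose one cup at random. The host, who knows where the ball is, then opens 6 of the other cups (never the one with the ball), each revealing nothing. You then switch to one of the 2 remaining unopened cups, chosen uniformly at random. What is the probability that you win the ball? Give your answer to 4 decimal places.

0.4444

Your original cup holds the ball with probability 1/9, so the other 8 collectively hold it with probability 8/9.
The host can always find 6 empty cups to open, so the reveals don't change that 8/9; it is now spread over the 2 remaining unopened cups.
P(win by switching) = (8/9) · (1/2) = 4/9 ≈ 0.4444.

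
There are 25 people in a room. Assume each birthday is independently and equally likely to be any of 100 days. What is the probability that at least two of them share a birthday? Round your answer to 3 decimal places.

It's easier to compute the probability that all 25 are distinct.
P(all distinct) = 100/100 · 99/100 · ··· · 76/100 ≈ 0.038.
So the probability of at least one match is 1 − 0.038 = 0.962.

0.962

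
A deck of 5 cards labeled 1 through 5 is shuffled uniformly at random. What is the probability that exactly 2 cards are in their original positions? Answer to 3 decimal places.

0.167

Choose which 2 of the 5 are fixed: C(5,2) = 10 ways.
The remaining 3 must have no fixed point: D(3) = 2.
P = 10·2/120 = 1/6 ≈ 0.167.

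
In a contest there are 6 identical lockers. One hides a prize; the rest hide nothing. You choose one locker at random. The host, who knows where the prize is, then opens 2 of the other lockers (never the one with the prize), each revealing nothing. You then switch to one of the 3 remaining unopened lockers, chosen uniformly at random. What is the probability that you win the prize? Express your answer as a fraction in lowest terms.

5/18

Your original locker holds the prize with probability 1/6, so the other 5 collectively hold it with probability 5/6.
The host can always find 2 empty lockers to open, so the reveals don't change that 5/6; it is now spread over the 3 remaining unopened lockers.
P(win by switching) = (5/6) · (1/3) = 5/18.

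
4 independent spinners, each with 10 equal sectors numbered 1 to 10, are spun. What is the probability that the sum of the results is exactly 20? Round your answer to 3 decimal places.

There are 10^4 = 10000 equally likely outcomes.
The number of ordered 4-tuples from {1,…,10} summing to 20 is 633.
P(sum = 20) = 633/10000 ≈ 0.063.

0.063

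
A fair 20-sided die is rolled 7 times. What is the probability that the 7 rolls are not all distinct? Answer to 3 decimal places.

0.695

P(all 7 different) = 20/20 · 19/20 · ··· · 14/20 ≈ 0.305.
P(at least two equal) = 1 − 0.305 = 0.695.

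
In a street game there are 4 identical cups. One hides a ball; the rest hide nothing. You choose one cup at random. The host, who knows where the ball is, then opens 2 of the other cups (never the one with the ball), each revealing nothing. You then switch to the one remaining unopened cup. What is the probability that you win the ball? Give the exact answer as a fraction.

Your original cup holds the ball with probability 1/4, so the other 3 collectively hold it with probability 3/4.
The host can always find 2 empty cups to open, so the reveals don't change that 3/4; it is now spread over the 1 remaining unopened cup.
P(win by switching) = (3/4) · (1/1) = 3/4.

3/4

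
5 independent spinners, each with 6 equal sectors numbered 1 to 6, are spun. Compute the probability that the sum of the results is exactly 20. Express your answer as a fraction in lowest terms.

There are 6^5 = 7776 equally likely outcomes.
The number of ordered 5-tuples from {1,…,6} summing to 20 is 651.
P(sum = 20) = 651/7776 = 217/2592.

217/2592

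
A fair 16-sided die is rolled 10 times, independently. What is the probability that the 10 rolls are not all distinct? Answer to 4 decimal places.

P(all 10 different) = 16/16 · 15/16 · ··· · 7/16 ≈ 0.0264.
P(at least two equal) = 1 − 0.0264 = 0.9736.

0.9736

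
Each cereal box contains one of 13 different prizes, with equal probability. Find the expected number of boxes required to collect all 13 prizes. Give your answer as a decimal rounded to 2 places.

After i distinct types are collected, each trial gives a new one with probability (13−i)/13, so the expected wait for the next new type is 13/(13−i).
E = 13/13 + 13/12 + 13/11 + 13/10 + 13/9 + 13/8 + 13/7 + 13/6 + 13/5 + 13/4 + 13/3 + 13/2 + 13/1 = 1145993/27720 ≈ 41.34.

41.34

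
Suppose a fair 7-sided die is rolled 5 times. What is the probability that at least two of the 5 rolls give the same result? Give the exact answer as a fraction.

P(all 5 different) = 7/7 · 6/7 · ··· · 3/7 = 360/2401.
P(at least two equal) = 1 − 360/2401 = 2041/2401.

2041/2401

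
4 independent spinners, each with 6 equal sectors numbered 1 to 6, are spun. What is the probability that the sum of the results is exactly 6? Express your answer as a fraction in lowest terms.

There are 6^4 = 1296 equally likely outcomes.
The number of ordered 4-tuples from {1,…,6} summing to 6 is 10.
P(sum = 6) = 10/1296 = 5/648.

5/648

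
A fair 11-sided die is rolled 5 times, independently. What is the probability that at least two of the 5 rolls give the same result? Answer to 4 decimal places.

P(all 5 different) = 11/11 · 10/11 · ··· · 7/11 ≈ 0.3442.
P(at least two equal) = 1 − 0.3442 = 0.6558.

0.6558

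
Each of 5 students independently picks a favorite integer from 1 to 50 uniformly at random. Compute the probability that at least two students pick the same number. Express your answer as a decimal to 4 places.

0.1864

It's easier to compute the probability that all 5 are distinct.
P(all distinct) = 50/50 · 49/50 · ··· · 46/50 ≈ 0.8136.
So the probability of at least one match is 1 − 0.8136 = 0.1864.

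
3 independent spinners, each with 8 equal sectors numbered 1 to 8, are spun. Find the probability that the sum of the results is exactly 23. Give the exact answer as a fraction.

3/512

There are 8^3 = 512 equally likely outcomes.
The number of ordered 3-tuples from {1,…,8} summing to 23 is 3.
P(sum = 23) = 3/512.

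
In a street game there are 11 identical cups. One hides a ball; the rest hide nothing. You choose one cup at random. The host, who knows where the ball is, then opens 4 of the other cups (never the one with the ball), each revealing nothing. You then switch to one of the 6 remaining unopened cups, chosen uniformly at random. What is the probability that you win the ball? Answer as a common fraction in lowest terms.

Your original cup holds the ball with probability 1/11, so the other 10 collectively hold it with probability 10/11.
The host can always find 4 empty cups to open, so the reveals don't change that 10/11; it is now spread over the 6 remaining unopened cups.
P(win by switching) = (10/11) · (1/6) = 5/33.

5/33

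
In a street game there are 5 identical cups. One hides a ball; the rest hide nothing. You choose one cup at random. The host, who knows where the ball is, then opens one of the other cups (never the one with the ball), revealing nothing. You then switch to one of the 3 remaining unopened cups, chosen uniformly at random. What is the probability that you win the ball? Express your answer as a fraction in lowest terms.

4/15

Your original cup holds the ball with probability 1/5, so the other 4 collectively hold it with probability 4/5.
The host can always find an empty cup to open, so this doesn't change that 4/5; it is now spread over the 3 remaining unopened cups.
P(win by switching) = (4/5) · (1/3) = 4/15.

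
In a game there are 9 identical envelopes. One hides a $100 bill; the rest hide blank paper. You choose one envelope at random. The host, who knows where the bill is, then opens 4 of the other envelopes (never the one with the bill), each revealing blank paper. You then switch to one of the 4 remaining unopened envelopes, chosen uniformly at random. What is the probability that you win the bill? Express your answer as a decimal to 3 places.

Your original envelope holds the bill with probability 1/9, so the other 8 collectively hold it with probability 8/9.
The host can always find 4 empty envelopes to open, so the reveals don't change that 8/9; it is now spread over the 4 remaining unopened envelopes.
P(win by switching) = (8/9) · (1/4) = 2/9 ≈ 0.222.

0.222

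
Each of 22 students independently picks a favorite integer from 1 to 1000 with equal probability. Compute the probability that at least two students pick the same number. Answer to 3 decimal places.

0.208

It's easier to compute the probability that all 22 are distinct.
P(all distinct) = 1000/1000 · 999/1000 · ··· · 979/1000 ≈ 0.792.
So the probability of at least one match is 1 − 0.792 = 0.208.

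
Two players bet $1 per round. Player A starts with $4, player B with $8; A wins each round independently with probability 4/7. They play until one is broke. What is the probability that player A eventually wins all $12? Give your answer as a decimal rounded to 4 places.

Let r = q/p = (3/7)/(4/7) = 3/4. The recurrence P(i) = p·P(i+1) + q·P(i−1) with P(0)=0, P(12)=1 gives P(i) = (1 − r^i)/(1 − r^12).
P(4) = (1 − (3/4)^4) / (1 − (3/4)^12) = 65536/92833 ≈ 0.7060.

0.7060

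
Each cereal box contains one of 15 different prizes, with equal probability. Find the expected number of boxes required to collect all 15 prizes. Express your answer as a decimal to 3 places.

After i distinct types are collected, each trial gives a new one with probability (15−i)/15, so the expected wait for the next new type is 15/(15−i).
E = 15/15 + 15/14 + 15/13 + 15/12 + 15/11 + 15/10 + 15/9 + 15/8 + 15/7 + 15/6 + 15/5 + 15/4 + 15/3 + 15/2 + 15/1 = 1195757/24024 ≈ 49.773.

49.773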